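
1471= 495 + 976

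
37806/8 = 18903/4=4725.75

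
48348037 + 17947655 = 66295692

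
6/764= 3/382=0.01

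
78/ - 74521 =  - 1 + 74443/74521 = -0.00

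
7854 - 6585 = 1269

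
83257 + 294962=378219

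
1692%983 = 709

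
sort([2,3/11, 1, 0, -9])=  [-9, 0,3/11,1, 2 ]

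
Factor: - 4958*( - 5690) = 28211020 = 2^2*5^1*37^1*67^1 * 569^1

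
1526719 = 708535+818184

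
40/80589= 40/80589 = 0.00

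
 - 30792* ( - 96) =2956032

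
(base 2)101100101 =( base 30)br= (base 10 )357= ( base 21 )h0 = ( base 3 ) 111020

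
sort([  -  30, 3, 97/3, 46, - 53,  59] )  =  [ - 53,-30, 3, 97/3, 46, 59 ]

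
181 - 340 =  - 159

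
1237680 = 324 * 3820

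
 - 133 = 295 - 428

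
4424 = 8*553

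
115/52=115/52 = 2.21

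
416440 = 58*7180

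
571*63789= 36423519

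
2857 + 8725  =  11582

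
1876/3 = 625 + 1/3 = 625.33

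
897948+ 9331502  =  10229450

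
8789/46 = 191 + 3/46 = 191.07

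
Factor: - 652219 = - 47^1*13877^1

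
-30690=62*( - 495 ) 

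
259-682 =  - 423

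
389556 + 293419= 682975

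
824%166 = 160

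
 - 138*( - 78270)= 10801260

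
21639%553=72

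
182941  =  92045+90896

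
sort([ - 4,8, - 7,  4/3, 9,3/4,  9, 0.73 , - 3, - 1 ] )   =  [ - 7, - 4, - 3, - 1, 0.73, 3/4, 4/3, 8 , 9,9 ] 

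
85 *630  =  53550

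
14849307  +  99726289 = 114575596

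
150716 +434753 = 585469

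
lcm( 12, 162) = 324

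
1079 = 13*83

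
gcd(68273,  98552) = 1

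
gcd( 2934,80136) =18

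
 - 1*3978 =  - 3978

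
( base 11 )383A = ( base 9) 6770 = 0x138c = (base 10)5004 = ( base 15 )1739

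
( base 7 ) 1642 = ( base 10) 667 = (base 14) 359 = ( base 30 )m7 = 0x29B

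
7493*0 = 0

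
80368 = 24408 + 55960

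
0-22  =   -22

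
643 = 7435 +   -  6792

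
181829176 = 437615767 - 255786591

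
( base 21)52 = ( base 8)153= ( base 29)3k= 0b1101011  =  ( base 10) 107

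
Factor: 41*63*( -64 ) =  - 2^6*3^2*7^1*41^1= -  165312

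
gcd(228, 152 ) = 76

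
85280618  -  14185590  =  71095028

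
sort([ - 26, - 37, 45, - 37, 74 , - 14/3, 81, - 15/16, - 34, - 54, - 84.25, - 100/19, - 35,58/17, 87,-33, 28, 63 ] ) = [ - 84.25,-54,-37,-37, - 35, - 34,-33 , - 26, - 100/19,-14/3 , - 15/16, 58/17, 28, 45,63, 74  ,  81, 87 ]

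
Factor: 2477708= 2^2*313^1 * 1979^1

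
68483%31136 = 6211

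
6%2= 0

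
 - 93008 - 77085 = -170093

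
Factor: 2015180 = 2^2 * 5^1*17^1*5927^1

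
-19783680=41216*(  -  480)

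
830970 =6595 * 126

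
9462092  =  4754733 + 4707359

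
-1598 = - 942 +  - 656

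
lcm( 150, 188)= 14100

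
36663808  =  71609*512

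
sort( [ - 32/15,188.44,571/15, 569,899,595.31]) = [ - 32/15,571/15,188.44, 569,595.31,899 ] 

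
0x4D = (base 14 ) 57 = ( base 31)2F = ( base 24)35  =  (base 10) 77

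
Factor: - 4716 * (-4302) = 2^3*3^4*131^1*239^1 = 20288232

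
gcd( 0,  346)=346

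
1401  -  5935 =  - 4534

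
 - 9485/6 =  - 1581+1/6 = - 1580.83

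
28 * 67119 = 1879332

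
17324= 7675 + 9649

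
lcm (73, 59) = 4307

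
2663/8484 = 2663/8484 = 0.31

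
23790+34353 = 58143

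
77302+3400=80702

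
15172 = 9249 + 5923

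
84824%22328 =17840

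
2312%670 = 302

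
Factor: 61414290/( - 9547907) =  - 2^1 * 3^2*5^1 *7^1*31^( - 1)*71^1*479^(  -  1 )*643^(-1)*1373^1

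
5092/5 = 5092/5 = 1018.40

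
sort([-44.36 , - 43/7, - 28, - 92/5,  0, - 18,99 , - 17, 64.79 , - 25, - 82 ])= [ - 82, - 44.36, - 28,  -  25, - 92/5, - 18, - 17, - 43/7, 0, 64.79 , 99 ] 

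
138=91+47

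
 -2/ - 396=1/198  =  0.01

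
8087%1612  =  27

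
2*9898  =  19796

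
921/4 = 921/4 = 230.25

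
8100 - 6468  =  1632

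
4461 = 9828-5367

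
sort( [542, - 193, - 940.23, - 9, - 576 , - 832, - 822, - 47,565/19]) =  [ - 940.23, - 832, - 822, - 576, -193, - 47, -9, 565/19,542] 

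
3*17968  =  53904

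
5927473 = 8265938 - 2338465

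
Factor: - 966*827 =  -798882 = - 2^1*3^1*7^1*23^1*827^1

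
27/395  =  27/395 = 0.07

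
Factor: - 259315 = - 5^1*7^1 * 31^1*239^1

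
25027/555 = 45 + 52/555 =45.09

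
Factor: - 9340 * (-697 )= 6509980 = 2^2*5^1*17^1*41^1*467^1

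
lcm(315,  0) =0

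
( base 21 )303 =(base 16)52e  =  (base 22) 2G6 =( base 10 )1326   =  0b10100101110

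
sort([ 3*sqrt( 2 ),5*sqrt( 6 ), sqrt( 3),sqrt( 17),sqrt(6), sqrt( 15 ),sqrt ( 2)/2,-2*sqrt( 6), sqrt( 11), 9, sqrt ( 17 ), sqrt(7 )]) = [ - 2*sqrt(6 ),sqrt( 2) /2, sqrt ( 3 ), sqrt( 6 ),  sqrt( 7 ),  sqrt( 11 ),sqrt( 15) , sqrt( 17 ), sqrt(17), 3 * sqrt(2 ),9, 5*sqrt(6 )] 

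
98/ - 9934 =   -  1 + 4918/4967=   - 0.01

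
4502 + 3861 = 8363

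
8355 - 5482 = 2873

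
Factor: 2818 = 2^1*1409^1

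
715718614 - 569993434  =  145725180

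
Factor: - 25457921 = -25457921^1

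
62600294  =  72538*863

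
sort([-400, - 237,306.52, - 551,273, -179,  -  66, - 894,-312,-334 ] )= [-894,-551, - 400,-334,- 312, - 237, - 179, - 66,273,306.52 ]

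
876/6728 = 219/1682 = 0.13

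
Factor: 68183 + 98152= 3^1*5^1*13^1*853^1= 166335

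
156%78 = 0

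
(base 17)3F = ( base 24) 2i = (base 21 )33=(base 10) 66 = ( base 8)102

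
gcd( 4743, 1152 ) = 9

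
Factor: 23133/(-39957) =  - 11^1 * 19^ ( - 1 ) = - 11/19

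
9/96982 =9/96982 = 0.00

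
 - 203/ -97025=203/97025 = 0.00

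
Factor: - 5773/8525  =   -5^(-2)*11^( - 1 )* 23^1*31^( - 1) * 251^1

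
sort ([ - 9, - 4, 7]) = [ - 9,-4,  7]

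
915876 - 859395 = 56481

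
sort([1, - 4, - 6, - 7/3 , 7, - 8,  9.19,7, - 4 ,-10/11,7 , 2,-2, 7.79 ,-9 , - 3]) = [-9, -8 , - 6,-4,-4 ,-3,-7/3, - 2 ,  -  10/11,1,2,7 , 7,  7,7.79 , 9.19]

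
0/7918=0 = 0.00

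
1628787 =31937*51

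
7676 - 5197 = 2479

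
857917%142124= 5173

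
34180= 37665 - 3485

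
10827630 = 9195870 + 1631760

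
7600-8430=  - 830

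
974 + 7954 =8928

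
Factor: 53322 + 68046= 121368 = 2^3*3^1*13^1*389^1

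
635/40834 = 635/40834 = 0.02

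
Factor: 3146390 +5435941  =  8582331=3^1*17^1*168281^1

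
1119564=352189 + 767375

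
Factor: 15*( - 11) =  - 3^1*5^1*11^1= - 165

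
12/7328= 3/1832 =0.00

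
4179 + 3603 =7782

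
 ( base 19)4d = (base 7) 155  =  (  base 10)89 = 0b1011001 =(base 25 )3e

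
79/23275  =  79/23275 = 0.00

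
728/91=8 = 8.00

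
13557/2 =6778+1/2= 6778.50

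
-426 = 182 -608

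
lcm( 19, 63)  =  1197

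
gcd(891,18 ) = 9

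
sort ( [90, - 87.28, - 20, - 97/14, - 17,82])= [ - 87.28  , - 20, - 17, - 97/14, 82, 90 ] 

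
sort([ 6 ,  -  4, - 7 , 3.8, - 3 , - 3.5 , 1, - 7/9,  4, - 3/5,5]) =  [ - 7 ,-4, - 3.5,-3 , - 7/9, -3/5 , 1 , 3.8, 4,5,6]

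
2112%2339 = 2112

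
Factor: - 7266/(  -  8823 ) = 14/17 = 2^1*7^1*17^( - 1)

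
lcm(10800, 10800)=10800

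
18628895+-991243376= - 972614481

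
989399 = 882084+107315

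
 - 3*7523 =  - 22569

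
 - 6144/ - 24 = 256 + 0/1 =256.00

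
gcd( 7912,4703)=1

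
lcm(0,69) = 0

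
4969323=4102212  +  867111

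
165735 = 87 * 1905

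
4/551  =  4/551 = 0.01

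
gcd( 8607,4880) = 1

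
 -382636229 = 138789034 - 521425263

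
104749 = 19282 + 85467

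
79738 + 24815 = 104553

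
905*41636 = 37680580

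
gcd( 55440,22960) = 560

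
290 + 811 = 1101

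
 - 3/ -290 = 3/290=0.01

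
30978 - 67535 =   -  36557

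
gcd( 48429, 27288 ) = 9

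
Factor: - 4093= - 4093^1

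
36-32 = 4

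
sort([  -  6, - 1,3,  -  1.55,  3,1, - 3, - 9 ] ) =[ -9,-6,-3, - 1.55, - 1, 1,3,3]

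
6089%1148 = 349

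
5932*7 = 41524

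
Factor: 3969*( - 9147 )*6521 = - 236741272803=-3^5*7^2*3049^1*6521^1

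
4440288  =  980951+3459337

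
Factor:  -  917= - 7^1*131^1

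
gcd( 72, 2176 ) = 8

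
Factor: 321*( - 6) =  -1926 = - 2^1*3^2*107^1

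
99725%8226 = 1013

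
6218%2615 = 988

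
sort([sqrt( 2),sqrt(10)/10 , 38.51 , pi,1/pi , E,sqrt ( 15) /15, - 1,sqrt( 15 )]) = [ -1 , sqrt(15) /15, sqrt(10) /10,  1/pi, sqrt(2 ), E, pi , sqrt(15 ) , 38.51]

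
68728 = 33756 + 34972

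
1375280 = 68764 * 20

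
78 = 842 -764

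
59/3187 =59/3187 = 0.02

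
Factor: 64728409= 64728409^1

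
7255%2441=2373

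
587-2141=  - 1554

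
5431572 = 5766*942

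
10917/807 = 3639/269 =13.53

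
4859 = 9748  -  4889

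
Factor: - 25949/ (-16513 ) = 11/7 = 7^(-1)*11^1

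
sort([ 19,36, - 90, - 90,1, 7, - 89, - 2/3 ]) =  [ - 90, - 90,-89,- 2/3,1,7,19,36 ]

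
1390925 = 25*55637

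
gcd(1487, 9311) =1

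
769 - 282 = 487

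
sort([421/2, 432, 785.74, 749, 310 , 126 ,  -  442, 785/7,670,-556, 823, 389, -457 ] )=[ - 556,-457, - 442, 785/7, 126, 421/2,310,389, 432, 670, 749, 785.74, 823] 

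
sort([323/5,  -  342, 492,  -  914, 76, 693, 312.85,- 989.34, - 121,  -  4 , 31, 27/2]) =[ - 989.34, - 914, - 342, - 121,  -  4, 27/2, 31, 323/5, 76  ,  312.85, 492,693 ] 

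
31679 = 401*79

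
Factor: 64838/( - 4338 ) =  - 32419/2169 = - 3^( - 2 )*17^1*241^ (- 1)*1907^1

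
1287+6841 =8128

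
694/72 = 347/36= 9.64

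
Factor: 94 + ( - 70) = 2^3*3^1 = 24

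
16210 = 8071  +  8139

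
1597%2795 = 1597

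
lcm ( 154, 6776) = 6776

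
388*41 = 15908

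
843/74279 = 843/74279 = 0.01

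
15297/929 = 15297/929 = 16.47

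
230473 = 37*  6229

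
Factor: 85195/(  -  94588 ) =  - 2^ ( - 2 )*5^1*11^1 *13^( - 1 ) * 17^( - 1 )*107^( - 1) *1549^1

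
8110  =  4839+3271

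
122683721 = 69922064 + 52761657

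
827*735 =607845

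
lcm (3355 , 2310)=140910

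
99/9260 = 99/9260 = 0.01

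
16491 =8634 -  - 7857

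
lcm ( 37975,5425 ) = 37975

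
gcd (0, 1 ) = 1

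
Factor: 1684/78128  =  2^(-2 ) * 19^( - 1 )*257^( - 1 )*421^1 = 421/19532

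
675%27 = 0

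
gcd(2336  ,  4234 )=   146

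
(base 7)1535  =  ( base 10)614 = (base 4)21212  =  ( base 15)2ae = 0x266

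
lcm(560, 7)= 560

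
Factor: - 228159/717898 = -2^( - 1) * 3^2*31^( - 1 ) * 101^1*251^1*11579^ ( -1)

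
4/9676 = 1/2419 =0.00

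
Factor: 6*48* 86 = 24768 = 2^6 * 3^2*43^1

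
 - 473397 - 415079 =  - 888476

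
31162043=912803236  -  881641193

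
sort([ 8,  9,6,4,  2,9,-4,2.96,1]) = [ - 4,1, 2, 2.96,  4,6,8 , 9, 9 ] 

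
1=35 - 34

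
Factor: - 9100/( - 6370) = 10/7 = 2^1*5^1*7^(  -  1) 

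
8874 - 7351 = 1523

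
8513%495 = 98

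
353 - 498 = -145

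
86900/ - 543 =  - 161+523/543= - 160.04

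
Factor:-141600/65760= - 5^1*59^1*137^( - 1 ) =-295/137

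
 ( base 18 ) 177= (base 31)EN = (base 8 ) 711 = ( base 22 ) KH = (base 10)457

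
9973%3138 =559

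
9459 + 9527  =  18986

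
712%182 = 166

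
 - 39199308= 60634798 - 99834106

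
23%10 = 3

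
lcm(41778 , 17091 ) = 376002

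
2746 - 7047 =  - 4301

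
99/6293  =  99/6293=0.02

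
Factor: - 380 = -2^2*5^1*19^1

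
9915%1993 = 1943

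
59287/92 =59287/92  =  644.42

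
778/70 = 11+4/35=11.11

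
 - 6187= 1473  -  7660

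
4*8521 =34084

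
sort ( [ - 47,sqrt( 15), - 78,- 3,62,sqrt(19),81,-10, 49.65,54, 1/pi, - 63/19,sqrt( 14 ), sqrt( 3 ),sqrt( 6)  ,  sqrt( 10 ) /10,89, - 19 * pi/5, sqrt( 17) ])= [ - 78,-47,- 19 * pi/5, - 10, - 63/19, - 3,sqrt ( 10 ) /10 , 1/pi, sqrt(3), sqrt( 6), sqrt(14 ),sqrt( 15), sqrt(  17) , sqrt( 19 ),  49.65,54,62, 81,89 ] 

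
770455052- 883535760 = -113080708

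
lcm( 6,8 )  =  24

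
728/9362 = 364/4681 = 0.08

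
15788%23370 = 15788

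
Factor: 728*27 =19656= 2^3 * 3^3*7^1 *13^1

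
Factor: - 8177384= - 2^3*163^1*6271^1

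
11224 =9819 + 1405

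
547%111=103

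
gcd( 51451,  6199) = 1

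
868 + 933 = 1801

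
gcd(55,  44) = 11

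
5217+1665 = 6882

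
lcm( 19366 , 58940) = 1355620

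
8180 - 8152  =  28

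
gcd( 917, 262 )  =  131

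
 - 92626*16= -1482016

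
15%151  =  15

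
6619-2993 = 3626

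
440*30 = 13200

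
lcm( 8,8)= 8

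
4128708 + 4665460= 8794168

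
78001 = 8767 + 69234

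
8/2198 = 4/1099= 0.00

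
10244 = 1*10244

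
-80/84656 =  - 1 + 5286/5291 = - 0.00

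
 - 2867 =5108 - 7975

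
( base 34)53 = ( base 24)75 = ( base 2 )10101101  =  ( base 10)173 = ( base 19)92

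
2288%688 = 224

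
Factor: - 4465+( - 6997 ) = - 2^1 * 11^1*521^1 = -11462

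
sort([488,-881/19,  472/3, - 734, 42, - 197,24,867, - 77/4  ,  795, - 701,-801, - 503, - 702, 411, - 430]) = [ - 801, -734, - 702, - 701,-503,-430,-197, - 881/19, - 77/4, 24,42,472/3, 411, 488, 795, 867]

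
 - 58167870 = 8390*( - 6933)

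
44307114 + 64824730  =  109131844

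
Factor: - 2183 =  - 37^1*59^1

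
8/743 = 8/743 = 0.01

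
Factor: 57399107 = 57399107^1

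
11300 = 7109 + 4191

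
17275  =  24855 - 7580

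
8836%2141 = 272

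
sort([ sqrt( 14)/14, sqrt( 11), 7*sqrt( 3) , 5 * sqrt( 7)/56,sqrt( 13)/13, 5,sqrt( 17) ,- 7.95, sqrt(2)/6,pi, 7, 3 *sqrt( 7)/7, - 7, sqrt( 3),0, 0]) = [- 7.95,-7,  0,0, sqrt( 2)/6, 5 * sqrt(  7)/56 , sqrt( 14)/14,sqrt( 13 ) /13,3*  sqrt( 7)/7, sqrt(3 ), pi, sqrt( 11),  sqrt(17 ), 5, 7,  7* sqrt( 3)]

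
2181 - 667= 1514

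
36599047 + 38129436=74728483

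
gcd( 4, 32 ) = 4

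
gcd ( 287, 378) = 7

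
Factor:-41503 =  - 7^3*11^2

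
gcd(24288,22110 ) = 66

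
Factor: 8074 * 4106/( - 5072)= - 2^(  -  2) * 11^1*317^( - 1 ) * 367^1 * 2053^1 = - 8287961/1268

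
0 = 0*5609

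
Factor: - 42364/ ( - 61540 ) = 5^( - 1 ) * 7^1*89^1*181^(- 1 ) = 623/905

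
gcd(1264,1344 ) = 16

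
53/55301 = 53/55301= 0.00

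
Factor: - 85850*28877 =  - 2479090450 =- 2^1*5^2*17^1* 67^1*101^1*431^1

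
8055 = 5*1611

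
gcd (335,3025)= 5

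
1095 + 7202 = 8297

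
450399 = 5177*87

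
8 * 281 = 2248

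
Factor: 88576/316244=2^7* 457^( - 1 ) = 128/457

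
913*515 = 470195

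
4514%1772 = 970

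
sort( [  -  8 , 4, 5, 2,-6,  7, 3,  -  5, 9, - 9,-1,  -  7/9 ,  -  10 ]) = [-10,-9, -8, -6, - 5, - 1, - 7/9, 2,3,4  ,  5, 7,  9 ]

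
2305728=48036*48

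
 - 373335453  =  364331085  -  737666538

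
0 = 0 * 63884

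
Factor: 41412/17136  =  29/12=2^( - 2)*  3^ ( - 1 ) * 29^1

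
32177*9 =289593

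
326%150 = 26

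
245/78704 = 245/78704 = 0.00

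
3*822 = 2466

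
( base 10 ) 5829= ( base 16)16c5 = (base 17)132f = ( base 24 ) A2L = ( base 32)5m5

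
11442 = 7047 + 4395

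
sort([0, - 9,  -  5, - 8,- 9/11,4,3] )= [-9,-8,-5, -9/11, 0, 3, 4 ]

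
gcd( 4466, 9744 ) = 406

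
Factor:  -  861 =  - 3^1*7^1*41^1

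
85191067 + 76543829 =161734896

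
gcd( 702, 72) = 18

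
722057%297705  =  126647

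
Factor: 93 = 3^1*31^1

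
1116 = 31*36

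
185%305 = 185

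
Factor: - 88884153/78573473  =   - 3^2*11^ ( - 1)*17^ ( - 1)*137^(  -  1)*3067^( - 1)*9876017^1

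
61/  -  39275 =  -61/39275 = - 0.00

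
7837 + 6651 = 14488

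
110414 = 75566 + 34848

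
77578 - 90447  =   - 12869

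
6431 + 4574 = 11005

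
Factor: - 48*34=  - 1632 = - 2^5*3^1*17^1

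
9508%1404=1084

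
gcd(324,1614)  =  6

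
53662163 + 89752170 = 143414333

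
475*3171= 1506225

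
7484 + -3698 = 3786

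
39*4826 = 188214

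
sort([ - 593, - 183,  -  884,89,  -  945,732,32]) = [- 945, - 884,-593,-183, 32,  89,732]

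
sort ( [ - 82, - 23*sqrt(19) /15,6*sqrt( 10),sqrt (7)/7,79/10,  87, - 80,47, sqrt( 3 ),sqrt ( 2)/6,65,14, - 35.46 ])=[-82,- 80, - 35.46,-23*sqrt( 19 ) /15,sqrt(2)/6,sqrt( 7 )/7, sqrt(3),79/10,14 , 6*sqrt( 10 ), 47, 65,87]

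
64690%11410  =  7640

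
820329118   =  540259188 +280069930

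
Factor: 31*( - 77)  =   - 2387=-7^1*11^1*31^1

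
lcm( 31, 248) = 248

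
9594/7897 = 1 + 1697/7897=1.21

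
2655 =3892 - 1237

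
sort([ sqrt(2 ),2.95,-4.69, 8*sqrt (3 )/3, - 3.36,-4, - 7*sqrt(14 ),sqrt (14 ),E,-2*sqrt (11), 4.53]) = [ - 7*sqrt( 14),- 2 * sqrt(11), - 4.69, - 4, - 3.36 , sqrt( 2),  E,  2.95, sqrt( 14),  4.53, 8*sqrt( 3)/3] 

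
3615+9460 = 13075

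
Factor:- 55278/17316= - 83/26 = -  2^(  -  1 ) * 13^ ( - 1 )*83^1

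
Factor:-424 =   -  2^3 * 53^1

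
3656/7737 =3656/7737 =0.47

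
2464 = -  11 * (-224 ) 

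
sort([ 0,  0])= [ 0,0]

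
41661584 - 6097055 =35564529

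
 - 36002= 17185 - 53187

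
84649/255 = 84649/255= 331.96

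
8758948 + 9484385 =18243333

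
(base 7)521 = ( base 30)8k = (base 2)100000100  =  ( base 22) BI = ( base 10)260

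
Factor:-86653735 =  - 5^1*7^1*2475821^1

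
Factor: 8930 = 2^1*5^1*19^1*47^1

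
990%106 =36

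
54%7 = 5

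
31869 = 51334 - 19465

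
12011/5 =12011/5 = 2402.20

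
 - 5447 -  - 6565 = 1118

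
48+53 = 101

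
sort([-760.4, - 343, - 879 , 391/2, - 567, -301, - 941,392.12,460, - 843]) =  [ - 941, - 879, - 843, - 760.4, - 567,- 343, - 301, 391/2, 392.12,460 ] 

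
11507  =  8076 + 3431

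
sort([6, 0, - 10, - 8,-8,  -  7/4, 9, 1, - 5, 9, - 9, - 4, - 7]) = [-10, - 9 , - 8, - 8, - 7,-5, - 4, - 7/4,0, 1,6, 9, 9]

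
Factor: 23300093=23300093^1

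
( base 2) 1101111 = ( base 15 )76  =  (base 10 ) 111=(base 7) 216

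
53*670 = 35510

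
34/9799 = 34/9799 = 0.00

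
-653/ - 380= 1 + 273/380 =1.72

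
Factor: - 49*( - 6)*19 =5586 = 2^1*3^1*7^2*19^1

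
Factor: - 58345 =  - 5^1*7^1*1667^1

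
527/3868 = 527/3868 = 0.14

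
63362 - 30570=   32792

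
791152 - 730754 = 60398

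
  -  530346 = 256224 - 786570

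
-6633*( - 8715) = 57806595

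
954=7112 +-6158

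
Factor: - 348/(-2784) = 2^( - 3 )= 1/8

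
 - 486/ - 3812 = 243/1906 = 0.13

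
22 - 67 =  - 45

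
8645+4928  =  13573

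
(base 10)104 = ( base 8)150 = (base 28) 3K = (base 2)1101000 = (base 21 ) 4K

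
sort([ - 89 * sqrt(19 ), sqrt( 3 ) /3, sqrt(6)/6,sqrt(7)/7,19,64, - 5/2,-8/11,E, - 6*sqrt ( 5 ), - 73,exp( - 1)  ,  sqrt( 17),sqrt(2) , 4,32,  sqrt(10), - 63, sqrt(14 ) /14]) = [ -89*sqrt (19),-73, - 63, - 6*sqrt (5),-5/2,-8/11, sqrt(14)/14, exp( - 1),sqrt( 7) /7,sqrt(6 )/6,sqrt(3)/3,sqrt( 2), E,sqrt(10),4 , sqrt( 17 ),19,32, 64 ]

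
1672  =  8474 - 6802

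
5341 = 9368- 4027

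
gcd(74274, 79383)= 3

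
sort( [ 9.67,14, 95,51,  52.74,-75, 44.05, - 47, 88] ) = [ - 75, - 47, 9.67, 14, 44.05,51,52.74, 88, 95]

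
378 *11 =4158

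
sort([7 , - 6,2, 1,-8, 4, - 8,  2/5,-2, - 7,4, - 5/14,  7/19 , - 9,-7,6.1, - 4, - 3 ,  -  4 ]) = [ - 9, - 8 , - 8 , - 7,- 7,-6,  -  4 ,-4, - 3, - 2,-5/14 , 7/19, 2/5,1 , 2, 4 , 4 , 6.1,7 ]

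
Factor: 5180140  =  2^2*5^1*7^1*163^1* 227^1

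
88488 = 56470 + 32018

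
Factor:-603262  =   - 2^1*11^1*17^1 * 1613^1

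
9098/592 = 4549/296 = 15.37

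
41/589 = 41/589 = 0.07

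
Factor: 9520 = 2^4*5^1 *7^1*17^1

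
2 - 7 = - 5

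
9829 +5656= 15485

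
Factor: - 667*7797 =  - 3^1*23^2*29^1 * 113^1 = - 5200599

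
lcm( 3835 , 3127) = 203255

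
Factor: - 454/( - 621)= 2^1*3^( - 3)*23^( - 1)*227^1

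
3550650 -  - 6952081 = 10502731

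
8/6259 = 8/6259 = 0.00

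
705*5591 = 3941655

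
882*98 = 86436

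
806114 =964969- 158855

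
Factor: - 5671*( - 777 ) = 3^1*7^1 * 37^1*53^1*107^1 = 4406367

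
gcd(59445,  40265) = 5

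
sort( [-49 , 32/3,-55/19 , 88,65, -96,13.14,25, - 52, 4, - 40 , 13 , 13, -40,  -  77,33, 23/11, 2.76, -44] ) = [ - 96 , - 77, - 52 ,- 49, - 44, - 40, - 40,-55/19,  23/11,2.76 , 4 , 32/3,13,13,13.14 , 25,33,65,88 ]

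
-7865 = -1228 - 6637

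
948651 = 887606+61045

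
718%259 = 200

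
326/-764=-1+219/382 = - 0.43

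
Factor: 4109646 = 2^1*3^1*67^1*10223^1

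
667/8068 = 667/8068 =0.08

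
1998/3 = 666 =666.00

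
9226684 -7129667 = 2097017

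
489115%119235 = 12175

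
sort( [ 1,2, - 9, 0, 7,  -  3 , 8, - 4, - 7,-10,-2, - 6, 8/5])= [ -10,  -  9,-7,-6, - 4,-3,-2,0,  1, 8/5 , 2, 7, 8] 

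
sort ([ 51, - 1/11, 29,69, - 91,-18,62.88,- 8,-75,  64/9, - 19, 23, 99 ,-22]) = [- 91, - 75, - 22, - 19, - 18, - 8 , - 1/11, 64/9,23, 29,51,62.88,  69,99] 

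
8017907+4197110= 12215017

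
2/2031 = 2/2031 = 0.00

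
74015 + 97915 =171930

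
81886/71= 81886/71=1153.32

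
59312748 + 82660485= 141973233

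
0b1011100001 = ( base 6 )3225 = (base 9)1008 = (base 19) 20f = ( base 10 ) 737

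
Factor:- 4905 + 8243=2^1*1669^1=3338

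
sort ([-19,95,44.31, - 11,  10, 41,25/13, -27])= [- 27, - 19, - 11, 25/13,10,41, 44.31, 95] 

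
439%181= 77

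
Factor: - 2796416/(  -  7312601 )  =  2^7*7^1*17^(-1 )*443^ (-1 )*971^( - 1 )*3121^1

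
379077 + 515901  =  894978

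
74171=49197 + 24974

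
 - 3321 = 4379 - 7700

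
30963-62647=-31684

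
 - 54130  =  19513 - 73643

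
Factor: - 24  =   - 2^3*3^1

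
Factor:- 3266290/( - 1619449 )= 2^1*5^1*13^( - 1)*19^1*347^(-1)*359^(-1)*17191^1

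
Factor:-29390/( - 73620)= 2^(-1)* 3^(-2 )*409^( - 1 ) * 2939^1= 2939/7362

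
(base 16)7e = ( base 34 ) 3O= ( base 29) 4A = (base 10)126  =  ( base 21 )60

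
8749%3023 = 2703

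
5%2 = 1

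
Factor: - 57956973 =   -  3^1*19^1 * 1016789^1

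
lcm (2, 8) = 8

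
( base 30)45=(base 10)125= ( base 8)175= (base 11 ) 104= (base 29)49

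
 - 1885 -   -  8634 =6749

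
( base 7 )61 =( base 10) 43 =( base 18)27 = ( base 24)1j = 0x2B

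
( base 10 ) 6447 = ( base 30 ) 74R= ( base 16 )192f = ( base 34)5JL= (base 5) 201242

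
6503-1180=5323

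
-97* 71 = -6887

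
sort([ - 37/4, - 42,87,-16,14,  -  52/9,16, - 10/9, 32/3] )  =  [ - 42, - 16, - 37/4, - 52/9, - 10/9,32/3,14, 16,87]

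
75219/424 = 177 + 171/424=177.40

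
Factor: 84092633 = 84092633^1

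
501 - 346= 155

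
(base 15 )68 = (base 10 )98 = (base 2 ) 1100010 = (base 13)77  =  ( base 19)53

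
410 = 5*82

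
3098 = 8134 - 5036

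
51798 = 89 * 582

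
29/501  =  29/501= 0.06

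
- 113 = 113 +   -  226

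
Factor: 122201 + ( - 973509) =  - 2^2*212827^1 =- 851308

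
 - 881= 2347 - 3228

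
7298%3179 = 940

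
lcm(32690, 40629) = 2844030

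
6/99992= 3/49996 = 0.00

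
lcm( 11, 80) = 880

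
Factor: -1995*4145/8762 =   -  8269275/8762 = -2^ ( - 1)*3^1 * 5^2* 7^1 * 13^( - 1 )*19^1 * 337^(-1 )*829^1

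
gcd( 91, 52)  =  13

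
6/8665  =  6/8665= 0.00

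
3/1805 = 3/1805=0.00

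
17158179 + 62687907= 79846086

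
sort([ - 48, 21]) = [ - 48, 21] 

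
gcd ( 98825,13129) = 1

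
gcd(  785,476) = 1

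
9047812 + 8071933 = 17119745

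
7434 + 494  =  7928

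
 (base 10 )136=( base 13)a6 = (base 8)210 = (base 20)6g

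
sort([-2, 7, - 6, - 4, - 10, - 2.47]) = [ - 10, - 6, - 4,-2.47, - 2,7]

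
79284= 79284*1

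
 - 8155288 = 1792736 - 9948024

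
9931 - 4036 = 5895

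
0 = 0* ( - 240 ) 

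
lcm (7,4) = 28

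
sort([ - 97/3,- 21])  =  [ - 97/3, - 21 ] 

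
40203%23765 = 16438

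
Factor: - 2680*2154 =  - 2^4*3^1*5^1*67^1*359^1 = - 5772720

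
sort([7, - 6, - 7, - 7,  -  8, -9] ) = [ - 9, - 8, - 7,-7,-6,7 ] 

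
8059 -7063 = 996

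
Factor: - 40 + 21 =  - 19=- 19^1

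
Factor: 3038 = 2^1*7^2*31^1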